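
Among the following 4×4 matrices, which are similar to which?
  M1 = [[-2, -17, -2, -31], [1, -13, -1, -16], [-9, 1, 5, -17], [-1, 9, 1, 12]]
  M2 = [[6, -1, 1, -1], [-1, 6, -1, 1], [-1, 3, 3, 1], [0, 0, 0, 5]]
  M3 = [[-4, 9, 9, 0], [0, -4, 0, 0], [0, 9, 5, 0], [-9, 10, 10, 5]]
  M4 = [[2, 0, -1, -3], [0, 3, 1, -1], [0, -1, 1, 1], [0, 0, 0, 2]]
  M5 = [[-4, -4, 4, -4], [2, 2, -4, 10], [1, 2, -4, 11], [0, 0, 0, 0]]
5 classes: {M1}, {M2}, {M3}, {M4}, {M5}

Characteristic polynomials: χ_{M1} = (x - 5)^2(x + 4)^2, χ_{M2} = (x - 5)^4, χ_{M3} = (x - 5)^2(x + 4)^2, χ_{M4} = (x - 2)^4, χ_{M5} = x(x + 2)^3.

{M1}: invariant factors (x - 5)^2(x + 4)^2.

{M2}: invariant factors x - 5, (x - 5)^3.

{M3}: invariant factors x + 4, (x - 5)^2(x + 4).

{M4}: invariant factors x - 2, (x - 2)^3.

{M5}: invariant factors x + 2, x(x + 2)^2.

Matrices are similar if and only if their invariant-factor lists agree; the partition into similarity classes is {M1}, {M2}, {M3}, {M4}, {M5}.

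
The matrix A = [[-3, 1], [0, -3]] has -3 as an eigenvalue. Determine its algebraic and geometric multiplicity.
algebraic multiplicity 2, geometric multiplicity 1

The characteristic polynomial is (x + 3)^2, so the factor x + 3 appears with exponent 2: the algebraic multiplicity is 2.

rank(A + 3I) = 1, so the eigenspace has dimension 2 - 1 = 1: the geometric multiplicity is 1.

Since 1 < 2, A is not diagonalizable.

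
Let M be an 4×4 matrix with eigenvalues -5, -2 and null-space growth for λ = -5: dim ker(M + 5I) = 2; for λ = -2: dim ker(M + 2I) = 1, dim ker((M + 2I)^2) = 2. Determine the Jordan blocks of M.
λ = -5: successive nullity increments [2] count blocks of size ≥ k; block sizes are [1, 1].
λ = -2: successive nullity increments [1, 1] count blocks of size ≥ k; block sizes are [2].

Jordan blocks: (-5, 1), (-5, 1), (-2, 2)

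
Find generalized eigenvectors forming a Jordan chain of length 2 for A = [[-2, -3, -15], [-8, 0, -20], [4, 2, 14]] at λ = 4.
We seek v_1 ∈ ker((A - 4I)^2) \ ker(A - 4I), then set v_{i+1} = (A - 4I) v_i.

One such chain is v_1 = [[0, 1, 0]]^T, v_2 = [[-3, -4, 2]]^T. Check: (A - 4I) v_2 = [[0, 0, 0]]^T = 0.

v_1 = [[0, 1, 0]]^T, v_2 = [[-3, -4, 2]]^T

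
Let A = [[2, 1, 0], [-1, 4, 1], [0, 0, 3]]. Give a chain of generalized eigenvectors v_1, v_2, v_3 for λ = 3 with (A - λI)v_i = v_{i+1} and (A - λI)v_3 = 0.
v_1 = [[0, 0, 1]]^T, v_2 = [[0, 1, 0]]^T, v_3 = [[1, 1, 0]]^T

We seek v_1 ∈ ker((A - 3I)^3) \ ker((A - 3I)^2), then set v_{i+1} = (A - 3I) v_i.

One such chain is v_1 = [[0, 0, 1]]^T, v_2 = [[0, 1, 0]]^T, v_3 = [[1, 1, 0]]^T. Check: (A - 3I) v_3 = [[0, 0, 0]]^T = 0.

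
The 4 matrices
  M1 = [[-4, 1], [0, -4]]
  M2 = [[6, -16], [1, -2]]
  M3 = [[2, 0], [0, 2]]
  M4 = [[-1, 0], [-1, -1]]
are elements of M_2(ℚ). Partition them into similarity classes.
Characteristic polynomials: χ_{M1} = (x + 4)^2, χ_{M2} = (x - 2)^2, χ_{M3} = (x - 2)^2, χ_{M4} = (x + 1)^2.

{M1}: invariant factors (x + 4)^2.

{M2}: invariant factors (x - 2)^2.

{M3}: invariant factors x - 2, x - 2.

{M4}: invariant factors (x + 1)^2.

Matrices are similar if and only if their invariant-factor lists agree; the partition into similarity classes is {M1}, {M2}, {M3}, {M4}.

4 classes: {M1}, {M2}, {M3}, {M4}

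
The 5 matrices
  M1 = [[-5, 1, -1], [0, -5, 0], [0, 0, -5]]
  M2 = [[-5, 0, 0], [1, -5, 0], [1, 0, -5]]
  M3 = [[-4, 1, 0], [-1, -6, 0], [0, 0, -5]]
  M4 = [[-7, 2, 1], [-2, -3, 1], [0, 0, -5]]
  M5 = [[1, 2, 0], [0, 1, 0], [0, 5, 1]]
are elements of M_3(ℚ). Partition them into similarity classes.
2 classes: {M1, M2, M3, M4}, {M5}

Characteristic polynomials: χ_{M1} = (x + 5)^3, χ_{M2} = (x + 5)^3, χ_{M3} = (x + 5)^3, χ_{M4} = (x + 5)^3, χ_{M5} = (x - 1)^3.

{M1, M2, M3, M4}: invariant factors x + 5, (x + 5)^2.

{M5}: invariant factors x - 1, (x - 1)^2.

Matrices are similar if and only if their invariant-factor lists agree; the partition into similarity classes is {M1, M2, M3, M4}, {M5}.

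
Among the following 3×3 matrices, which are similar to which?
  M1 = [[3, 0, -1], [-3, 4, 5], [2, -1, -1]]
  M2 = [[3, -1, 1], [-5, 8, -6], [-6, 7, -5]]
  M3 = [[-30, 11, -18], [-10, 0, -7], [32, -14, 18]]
2 classes: {M1, M2}, {M3}

Characteristic polynomials: χ_{M1} = (x - 2)^3, χ_{M2} = (x - 2)^3, χ_{M3} = (x + 4)^3.

{M1, M2}: invariant factors (x - 2)^3.

{M3}: invariant factors (x + 4)^3.

Matrices are similar if and only if their invariant-factor lists agree; the partition into similarity classes is {M1, M2}, {M3}.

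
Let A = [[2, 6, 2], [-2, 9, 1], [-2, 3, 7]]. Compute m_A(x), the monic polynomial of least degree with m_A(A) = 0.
m_A(x) = (x - 6)^2

The characteristic polynomial factors as (x - 6)^3. The minimal polynomial is ∏(x - λ)^{k_λ} where k_λ is the size of the largest Jordan block at λ.

For λ = 6: rank(A - 6I) = 1, and the largest Jordan block has size 2 (the smallest k with rank((A - 6I)^k) = rank((A - 6I)^(k+1))).

So m_A(x) = (x - 6)^2.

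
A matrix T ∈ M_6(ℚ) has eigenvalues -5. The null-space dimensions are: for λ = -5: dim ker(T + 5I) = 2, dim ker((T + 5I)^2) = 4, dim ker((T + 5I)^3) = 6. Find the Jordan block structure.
Jordan blocks: (-5, 3), (-5, 3)

λ = -5: successive nullity increments [2, 2, 2] count blocks of size ≥ k; block sizes are [3, 3].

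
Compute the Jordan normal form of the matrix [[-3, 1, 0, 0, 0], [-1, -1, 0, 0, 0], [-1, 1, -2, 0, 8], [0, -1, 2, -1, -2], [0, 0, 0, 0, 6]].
The characteristic polynomial is det(xI - A) = (x - 6)(x + 1)(x + 2)^3, so the eigenvalues are -2 (algebraic multiplicity 3), -1 (algebraic multiplicity 1), 6 (algebraic multiplicity 1).

For λ = -2: rank(A + 2I) = 3, rank((A + 2I)^2) = 2. The eigenspace has dimension 5 - 3 = 2, so there are 2 Jordan blocks; the rank sequence gives block sizes [2, 1].

For λ = -1: algebraic multiplicity 1 gives one 1×1 block.

For λ = 6: algebraic multiplicity 1 gives one 1×1 block.

Assembling the blocks gives the Jordan form J above.

J = [[-2, 1, 0, 0, 0], [0, -2, 0, 0, 0], [0, 0, -2, 0, 0], [0, 0, 0, -1, 0], [0, 0, 0, 0, 6]]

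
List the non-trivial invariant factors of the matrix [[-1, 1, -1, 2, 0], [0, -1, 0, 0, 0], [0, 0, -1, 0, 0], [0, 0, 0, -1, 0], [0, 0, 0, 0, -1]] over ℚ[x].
x + 1, x + 1, x + 1, (x + 1)^2

The Jordan structure of A has elementary divisors (x + 1)^2, (x + 1), (x + 1), (x + 1). Arranging the block sizes at each eigenvalue in decreasing order and taking row products gives the invariant factors.

Invariant factors (smallest first, each dividing the next): x + 1, x + 1, x + 1, (x + 1)^2.

Check: the last factor (x + 1)^2 is the minimal polynomial, and the product (x + 1)^5 is the characteristic polynomial.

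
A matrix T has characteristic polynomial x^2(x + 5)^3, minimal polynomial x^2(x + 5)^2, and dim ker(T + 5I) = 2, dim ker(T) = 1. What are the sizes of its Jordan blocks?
λ = -5: algebraic multiplicity 3 (exponent in χ_T), largest block size 2 (exponent in m_T), 2 blocks (geometric multiplicity). These force block sizes [2, 1].
λ = 0: algebraic multiplicity 2 (exponent in χ_T), largest block size 2 (exponent in m_T), 1 block (geometric multiplicity). This forces block sizes [2].

Jordan blocks: (-5, 2), (-5, 1), (0, 2)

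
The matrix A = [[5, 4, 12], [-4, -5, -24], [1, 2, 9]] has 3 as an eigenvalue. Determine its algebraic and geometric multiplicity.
algebraic multiplicity 3, geometric multiplicity 2

The characteristic polynomial is (x - 3)^3, so the factor x - 3 appears with exponent 3: the algebraic multiplicity is 3.

rank(A - 3I) = 1, so the eigenspace has dimension 3 - 1 = 2: the geometric multiplicity is 2.

Since 2 < 3, A is not diagonalizable.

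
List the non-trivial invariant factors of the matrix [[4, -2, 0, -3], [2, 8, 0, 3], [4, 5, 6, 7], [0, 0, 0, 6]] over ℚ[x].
The Jordan structure of A has elementary divisors (x - 6)^3, (x - 6). Arranging the block sizes at each eigenvalue in decreasing order and taking row products gives the invariant factors.

Invariant factors (smallest first, each dividing the next): x - 6, (x - 6)^3.

Check: the last factor (x - 6)^3 is the minimal polynomial, and the product (x - 6)^4 is the characteristic polynomial.

x - 6, (x - 6)^3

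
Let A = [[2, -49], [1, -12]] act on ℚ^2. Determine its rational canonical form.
The invariant factors of A (the non-unit diagonal entries of the Smith normal form of xI - A over ℚ[x]) are (x + 5)^2, each dividing the next. The characteristic polynomial is their product, (x + 5)^2.

The rational canonical form is the block-diagonal matrix of companion matrices C(f_i):
R = [[0, -25], [1, -10]].

R = [[0, -25], [1, -10]]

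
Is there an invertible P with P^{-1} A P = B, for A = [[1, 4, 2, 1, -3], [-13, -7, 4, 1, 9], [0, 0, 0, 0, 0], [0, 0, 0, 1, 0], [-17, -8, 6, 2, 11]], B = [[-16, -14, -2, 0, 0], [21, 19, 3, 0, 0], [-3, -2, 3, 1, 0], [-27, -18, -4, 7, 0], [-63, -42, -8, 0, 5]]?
No.

trace(A) = 6 but trace(B) = 18. The trace is a similarity invariant, so A and B are not similar.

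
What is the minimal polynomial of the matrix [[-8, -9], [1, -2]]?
m_A(x) = (x + 5)^2

The characteristic polynomial factors as (x + 5)^2. The minimal polynomial is ∏(x - λ)^{k_λ} where k_λ is the size of the largest Jordan block at λ.

For λ = -5: rank(A + 5I) = 1, and the largest Jordan block has size 2 (the smallest k with rank((A + 5I)^k) = rank((A + 5I)^(k+1))).

So m_A(x) = (x + 5)^2.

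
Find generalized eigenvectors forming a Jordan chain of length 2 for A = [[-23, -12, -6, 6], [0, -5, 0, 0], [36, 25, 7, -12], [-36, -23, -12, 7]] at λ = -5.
v_1 = [[0, 1, -2, 0]]^T, v_2 = [[0, 0, 1, 1]]^T

We seek v_1 ∈ ker((A + 5I)^2) \ ker(A + 5I), then set v_{i+1} = (A + 5I) v_i.

One such chain is v_1 = [[0, 1, -2, 0]]^T, v_2 = [[0, 0, 1, 1]]^T. Check: (A + 5I) v_2 = [[0, 0, 0, 0]]^T = 0.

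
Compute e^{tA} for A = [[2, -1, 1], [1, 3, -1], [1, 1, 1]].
e^{tA} = [[e^{2*t}, -t*e^{2*t}, t*e^{2*t}], [t*e^{2*t}, (-t^2/2 + t + 1)*e^{2*t}, t*(t - 2)*e^{2*t}/2], [t*e^{2*t}, t*(2 - t)*e^{2*t}/2, (t^2/2 - t + 1)*e^{2*t}]]

A has Jordan form J = [[2, 1, 0], [0, 2, 1], [0, 0, 2]] with A = PJP^{-1}, so e^{tA} = P e^{tJ} P^{-1}.

For a Jordan block J_k(λ), e^{tJ_k(λ)} = e^{λt} · (I + tN + t^2 N^2/2! + ... + t^{k-1} N^{k-1}/(k-1)!) where N is the nilpotent superdiagonal part.

Assembling the blocks and conjugating back gives the entries of e^{tA} as shown above.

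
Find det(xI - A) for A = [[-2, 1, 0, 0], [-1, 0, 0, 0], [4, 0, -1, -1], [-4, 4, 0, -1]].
xI - A = [[x + 2, -1, 0, 0], [1, x, 0, 0], [-4, 0, x + 1, 1], [4, -4, 0, x + 1]].

Expanding det(xI - A) along the first row:
det(xI - A) = + (x + 2)·det([[x, 0, 0], [0, x + 1, 1], [-4, 0, x + 1]]) - (-1)·det([[1, 0, 0], [-4, x + 1, 1], [4, 0, x + 1]]) + (0)·det([[1, x, 0], [-4, 0, 1], [4, -4, x + 1]]) - (0)·det([[1, x, 0], [-4, 0, x + 1], [4, -4, 0]]).

Evaluating gives χ_A(x) = x^4 + 4x^3 + 6x^2 + 4x + 1 = (x + 1)^4.

χ_A(x) = (x + 1)^4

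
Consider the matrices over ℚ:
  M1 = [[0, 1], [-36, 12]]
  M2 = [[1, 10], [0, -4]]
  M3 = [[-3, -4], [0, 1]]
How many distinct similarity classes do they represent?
3 classes: {M1}, {M2}, {M3}

Characteristic polynomials: χ_{M1} = (x - 6)^2, χ_{M2} = (x - 1)(x + 4), χ_{M3} = (x - 1)(x + 3).

{M1}: invariant factors (x - 6)^2.

{M2}: invariant factors (x - 1)(x + 4).

{M3}: invariant factors (x - 1)(x + 3).

Matrices are similar if and only if their invariant-factor lists agree; the partition into similarity classes is {M1}, {M2}, {M3}.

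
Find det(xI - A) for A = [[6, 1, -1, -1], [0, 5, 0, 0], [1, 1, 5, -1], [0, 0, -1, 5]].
χ_A(x) = (x - 6)(x - 5)^3

xI - A = [[x - 6, -1, 1, 1], [0, x - 5, 0, 0], [-1, -1, x - 5, 1], [0, 0, 1, x - 5]].

Expanding det(xI - A) along the first row:
det(xI - A) = + (x - 6)·det([[x - 5, 0, 0], [-1, x - 5, 1], [0, 1, x - 5]]) - (-1)·det([[0, 0, 0], [-1, x - 5, 1], [0, 1, x - 5]]) + (1)·det([[0, x - 5, 0], [-1, -1, 1], [0, 0, x - 5]]) - (1)·det([[0, x - 5, 0], [-1, -1, x - 5], [0, 0, 1]]).

Evaluating gives χ_A(x) = x^4 - 21x^3 + 165x^2 - 575x + 750 = (x - 6)(x - 5)^3.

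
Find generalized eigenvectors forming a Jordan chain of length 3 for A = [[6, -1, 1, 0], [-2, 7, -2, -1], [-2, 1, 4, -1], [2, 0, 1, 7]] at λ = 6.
We seek v_1 ∈ ker((A - 6I)^3) \ ker((A - 6I)^2), then set v_{i+1} = (A - 6I) v_i.

One such chain is v_1 = [[2, -8, -7, 4]]^T, v_2 = [[1, -2, -2, 1]]^T, v_3 = [[0, -1, -1, 1]]^T. Check: (A - 6I) v_3 = [[0, 0, 0, 0]]^T = 0.

v_1 = [[2, -8, -7, 4]]^T, v_2 = [[1, -2, -2, 1]]^T, v_3 = [[0, -1, -1, 1]]^T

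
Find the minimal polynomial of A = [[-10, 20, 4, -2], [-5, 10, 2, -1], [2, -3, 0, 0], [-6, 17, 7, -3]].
The characteristic polynomial factors as x(x + 1)^3. The minimal polynomial is ∏(x - λ)^{k_λ} where k_λ is the size of the largest Jordan block at λ.

For λ = -1: rank(A + I) = 3, and the largest Jordan block has size 3 (the smallest k with rank((A + I)^k) = rank((A + I)^(k+1))).
For λ = 0: rank(A) = 3, and the largest Jordan block has size 1 (the smallest k with rank(A^k) = rank(A^(k+1))).

So m_A(x) = x(x + 1)^3.

m_A(x) = x(x + 1)^3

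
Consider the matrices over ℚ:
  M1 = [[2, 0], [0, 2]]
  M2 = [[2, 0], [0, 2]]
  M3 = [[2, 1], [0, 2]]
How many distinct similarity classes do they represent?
2 classes: {M1, M2}, {M3}

Characteristic polynomials: χ_{M1} = (x - 2)^2, χ_{M2} = (x - 2)^2, χ_{M3} = (x - 2)^2.

{M1, M2}: invariant factors x - 2, x - 2.

{M3}: invariant factors (x - 2)^2.

Matrices are similar if and only if their invariant-factor lists agree; the partition into similarity classes is {M1, M2}, {M3}.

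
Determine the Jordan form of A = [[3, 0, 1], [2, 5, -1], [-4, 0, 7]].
The characteristic polynomial is det(xI - A) = (x - 5)^3, so the eigenvalues are 5 (algebraic multiplicity 3).

For λ = 5: rank(A - 5I) = 1, rank((A - 5I)^2) = 0. The eigenspace has dimension 3 - 1 = 2, so there are 2 Jordan blocks; the rank sequence gives block sizes [2, 1].

Assembling the blocks gives the Jordan form J above.

J = [[5, 1, 0], [0, 5, 0], [0, 0, 5]]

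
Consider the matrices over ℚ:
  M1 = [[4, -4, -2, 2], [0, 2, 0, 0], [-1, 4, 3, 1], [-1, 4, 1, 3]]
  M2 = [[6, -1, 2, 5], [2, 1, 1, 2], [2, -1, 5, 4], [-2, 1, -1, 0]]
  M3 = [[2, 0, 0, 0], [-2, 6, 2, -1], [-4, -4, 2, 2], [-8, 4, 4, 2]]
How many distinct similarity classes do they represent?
Characteristic polynomials: χ_{M1} = (x - 4)^2(x - 2)^2, χ_{M2} = (x - 4)^2(x - 2)^2, χ_{M3} = (x - 4)^2(x - 2)^2.

{M1, M3}: invariant factors x - 2, (x - 4)^2(x - 2).

{M2}: invariant factors (x - 4)^2(x - 2)^2.

Matrices are similar if and only if their invariant-factor lists agree; the partition into similarity classes is {M1, M3}, {M2}.

2 classes: {M1, M3}, {M2}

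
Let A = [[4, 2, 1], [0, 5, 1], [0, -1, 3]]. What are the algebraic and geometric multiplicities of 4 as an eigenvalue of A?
algebraic multiplicity 3, geometric multiplicity 1

The characteristic polynomial is (x - 4)^3, so the factor x - 4 appears with exponent 3: the algebraic multiplicity is 3.

rank(A - 4I) = 2, so the eigenspace has dimension 3 - 2 = 1: the geometric multiplicity is 1.

Since 1 < 3, A is not diagonalizable.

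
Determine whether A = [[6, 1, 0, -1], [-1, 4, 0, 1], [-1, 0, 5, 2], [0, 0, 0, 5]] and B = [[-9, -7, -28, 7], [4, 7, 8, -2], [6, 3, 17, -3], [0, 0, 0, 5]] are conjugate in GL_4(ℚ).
Both have characteristic polynomial (x - 5)^4, but the minimal polynomial of A is (x - 5)^3 while the minimal polynomial of B is (x - 5)^2. The minimal polynomial is a similarity invariant, so A and B are not similar.

No.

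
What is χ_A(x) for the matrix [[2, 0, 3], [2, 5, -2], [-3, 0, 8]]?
χ_A(x) = (x - 5)^3

xI - A = [[x - 2, 0, -3], [-2, x - 5, 2], [3, 0, x - 8]].

Expanding det(xI - A) along the first row:
det(xI - A) = + (x - 2)·det([[x - 5, 2], [0, x - 8]]) - (0)·det([[-2, 2], [3, x - 8]]) + (-3)·det([[-2, x - 5], [3, 0]]).

Evaluating gives χ_A(x) = x^3 - 15x^2 + 75x - 125 = (x - 5)^3.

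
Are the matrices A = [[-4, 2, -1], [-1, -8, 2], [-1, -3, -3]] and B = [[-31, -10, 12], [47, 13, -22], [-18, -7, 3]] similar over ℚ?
Yes.

Two matrices over a field are similar if and only if they have the same invariant factors.

Both A and B have characteristic polynomial (x + 5)^3 and minimal polynomial (x + 5)^3. Computing further, both have invariant factors (x + 5)^3. Hence A and B are similar.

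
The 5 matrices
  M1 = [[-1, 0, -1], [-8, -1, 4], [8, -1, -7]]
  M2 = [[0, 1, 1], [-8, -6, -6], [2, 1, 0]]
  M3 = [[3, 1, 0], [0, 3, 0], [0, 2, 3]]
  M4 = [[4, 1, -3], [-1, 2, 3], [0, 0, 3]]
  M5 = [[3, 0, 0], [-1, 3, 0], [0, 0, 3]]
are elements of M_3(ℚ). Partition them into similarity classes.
3 classes: {M1}, {M2}, {M3, M4, M5}

Characteristic polynomials: χ_{M1} = (x + 3)^3, χ_{M2} = (x + 2)^3, χ_{M3} = (x - 3)^3, χ_{M4} = (x - 3)^3, χ_{M5} = (x - 3)^3.

{M1}: invariant factors (x + 3)^3.

{M2}: invariant factors (x + 2)^3.

{M3, M4, M5}: invariant factors x - 3, (x - 3)^2.

Matrices are similar if and only if their invariant-factor lists agree; the partition into similarity classes is {M1}, {M2}, {M3, M4, M5}.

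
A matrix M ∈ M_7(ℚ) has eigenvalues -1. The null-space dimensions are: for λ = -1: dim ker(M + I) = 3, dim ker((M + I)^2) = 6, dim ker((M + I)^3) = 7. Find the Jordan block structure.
Jordan blocks: (-1, 3), (-1, 2), (-1, 2)

λ = -1: successive nullity increments [3, 3, 1] count blocks of size ≥ k; block sizes are [3, 2, 2].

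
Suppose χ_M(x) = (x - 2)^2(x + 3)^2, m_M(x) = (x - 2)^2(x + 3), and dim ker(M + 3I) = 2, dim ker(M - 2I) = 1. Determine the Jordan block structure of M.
Jordan blocks: (-3, 1), (-3, 1), (2, 2)

λ = -3: algebraic multiplicity 2 (exponent in χ_M), largest block size 1 (exponent in m_M), 2 blocks (geometric multiplicity). These force block sizes [1, 1].
λ = 2: algebraic multiplicity 2 (exponent in χ_M), largest block size 2 (exponent in m_M), 1 block (geometric multiplicity). This forces block sizes [2].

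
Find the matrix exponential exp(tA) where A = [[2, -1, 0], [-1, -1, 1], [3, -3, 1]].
e^{tA} = [[3*t*e^{t} - e^{t} + 2, 1 - e^{t}, -t*e^{t} + e^{t} - 1], [3*t*e^{t} - 4*e^{t} + 4, 2 - e^{t}, -t*e^{t} + 2*e^{t} - 2], [9*t*e^{t} - 6*e^{t} + 6, 3 - 3*e^{t}, -3*t*e^{t} + 4*e^{t} - 3]]

A has Jordan form J = [[0, 0, 0], [0, 1, 1], [0, 0, 1]] with A = PJP^{-1}, so e^{tA} = P e^{tJ} P^{-1}.

For a Jordan block J_k(λ), e^{tJ_k(λ)} = e^{λt} · (I + tN + t^2 N^2/2! + ... + t^{k-1} N^{k-1}/(k-1)!) where N is the nilpotent superdiagonal part.

Assembling the blocks and conjugating back gives the entries of e^{tA} as shown above.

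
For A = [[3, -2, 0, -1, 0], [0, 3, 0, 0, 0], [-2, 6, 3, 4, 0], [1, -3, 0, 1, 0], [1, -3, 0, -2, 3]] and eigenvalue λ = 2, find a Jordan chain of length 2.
We seek v_1 ∈ ker((A - 2I)^2) \ ker(A - 2I), then set v_{i+1} = (A - 2I) v_i.

One such chain is v_1 = [[2, 0, -2, 1, 1]]^T, v_2 = [[1, 0, -2, 1, 1]]^T. Check: (A - 2I) v_2 = [[0, 0, 0, 0, 0]]^T = 0.

v_1 = [[2, 0, -2, 1, 1]]^T, v_2 = [[1, 0, -2, 1, 1]]^T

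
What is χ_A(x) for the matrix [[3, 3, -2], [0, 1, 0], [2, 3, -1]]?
χ_A(x) = (x - 1)^3

xI - A = [[x - 3, -3, 2], [0, x - 1, 0], [-2, -3, x + 1]].

Expanding det(xI - A) along the first row:
det(xI - A) = + (x - 3)·det([[x - 1, 0], [-3, x + 1]]) - (-3)·det([[0, 0], [-2, x + 1]]) + (2)·det([[0, x - 1], [-2, -3]]).

Evaluating gives χ_A(x) = x^3 - 3x^2 + 3x - 1 = (x - 1)^3.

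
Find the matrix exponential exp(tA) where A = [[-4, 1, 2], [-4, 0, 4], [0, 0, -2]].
e^{tA} = [[(1 - 2*t)*e^{-2*t}, t*e^{-2*t}, 2*t*e^{-2*t}], [-4*t*e^{-2*t}, (2*t + 1)*e^{-2*t}, 4*t*e^{-2*t}], [0, 0, e^{-2*t}]]

A has Jordan form J = [[-2, 1, 0], [0, -2, 0], [0, 0, -2]] with A = PJP^{-1}, so e^{tA} = P e^{tJ} P^{-1}.

For a Jordan block J_k(λ), e^{tJ_k(λ)} = e^{λt} · (I + tN + t^2 N^2/2! + ... + t^{k-1} N^{k-1}/(k-1)!) where N is the nilpotent superdiagonal part.

Assembling the blocks and conjugating back gives the entries of e^{tA} as shown above.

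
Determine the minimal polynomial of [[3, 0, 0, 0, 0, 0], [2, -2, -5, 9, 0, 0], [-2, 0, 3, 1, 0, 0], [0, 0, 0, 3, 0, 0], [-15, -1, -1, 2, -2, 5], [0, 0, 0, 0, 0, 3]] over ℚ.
The characteristic polynomial factors as (x - 3)^4(x + 2)^2. The minimal polynomial is ∏(x - λ)^{k_λ} where k_λ is the size of the largest Jordan block at λ.

For λ = -2: rank(A + 2I) = 5, and the largest Jordan block has size 2 (the smallest k with rank((A + 2I)^k) = rank((A + 2I)^(k+1))).
For λ = 3: rank(A - 3I) = 3, and the largest Jordan block has size 2 (the smallest k with rank((A - 3I)^k) = rank((A - 3I)^(k+1))).

So m_A(x) = (x - 3)^2(x + 2)^2.

m_A(x) = (x - 3)^2(x + 2)^2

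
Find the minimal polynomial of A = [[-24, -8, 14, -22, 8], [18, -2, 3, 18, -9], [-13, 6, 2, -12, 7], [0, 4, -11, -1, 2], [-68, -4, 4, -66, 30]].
m_A(x) = (x - 4)(x - 2)^3(x + 5)

The characteristic polynomial factors as (x - 4)(x - 2)^3(x + 5). The minimal polynomial is ∏(x - λ)^{k_λ} where k_λ is the size of the largest Jordan block at λ.

For λ = -5: rank(A + 5I) = 4, and the largest Jordan block has size 1 (the smallest k with rank((A + 5I)^k) = rank((A + 5I)^(k+1))).
For λ = 2: rank(A - 2I) = 4, and the largest Jordan block has size 3 (the smallest k with rank((A - 2I)^k) = rank((A - 2I)^(k+1))).
For λ = 4: rank(A - 4I) = 4, and the largest Jordan block has size 1 (the smallest k with rank((A - 4I)^k) = rank((A - 4I)^(k+1))).

So m_A(x) = (x - 4)(x - 2)^3(x + 5).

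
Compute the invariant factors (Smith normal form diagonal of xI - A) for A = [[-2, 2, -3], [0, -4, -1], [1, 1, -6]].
The Jordan structure of A has elementary divisors (x + 4)^3. Arranging the block sizes at each eigenvalue in decreasing order and taking row products gives the invariant factors.

Invariant factors (smallest first, each dividing the next): (x + 4)^3.

Check: the last factor (x + 4)^3 is the minimal polynomial, and the product (x + 4)^3 is the characteristic polynomial.

(x + 4)^3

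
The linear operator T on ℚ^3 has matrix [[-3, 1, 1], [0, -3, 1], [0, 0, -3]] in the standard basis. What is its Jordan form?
The characteristic polynomial is det(xI - A) = (x + 3)^3, so the eigenvalues are -3 (algebraic multiplicity 3).

For λ = -3: rank(A + 3I) = 2, rank((A + 3I)^2) = 1, rank((A + 3I)^3) = 0. The eigenspace has dimension 3 - 2 = 1, so there is 1 Jordan block; the rank sequence gives block sizes [3].

Assembling the blocks gives the Jordan form J above.

J = [[-3, 1, 0], [0, -3, 1], [0, 0, -3]]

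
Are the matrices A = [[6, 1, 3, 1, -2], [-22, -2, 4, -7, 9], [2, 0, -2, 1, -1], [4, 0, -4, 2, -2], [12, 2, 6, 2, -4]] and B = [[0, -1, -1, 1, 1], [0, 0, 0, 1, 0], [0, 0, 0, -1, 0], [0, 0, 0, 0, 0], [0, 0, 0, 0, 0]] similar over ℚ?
Two matrices over a field are similar if and only if they have the same invariant factors.

Both A and B have characteristic polynomial x^5 and minimal polynomial x^2. Computing further, both have invariant factors x, x^2, x^2. Hence A and B are similar.

Yes.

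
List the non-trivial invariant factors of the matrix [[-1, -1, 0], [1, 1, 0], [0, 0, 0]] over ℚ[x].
x, x^2

The Jordan structure of A has elementary divisors x^2, x. Arranging the block sizes at each eigenvalue in decreasing order and taking row products gives the invariant factors.

Invariant factors (smallest first, each dividing the next): x, x^2.

Check: the last factor x^2 is the minimal polynomial, and the product x^3 is the characteristic polynomial.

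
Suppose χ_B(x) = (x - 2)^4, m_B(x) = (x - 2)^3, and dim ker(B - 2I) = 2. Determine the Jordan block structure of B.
λ = 2: algebraic multiplicity 4 (exponent in χ_B), largest block size 3 (exponent in m_B), 2 blocks (geometric multiplicity). These force block sizes [3, 1].

Jordan blocks: (2, 3), (2, 1)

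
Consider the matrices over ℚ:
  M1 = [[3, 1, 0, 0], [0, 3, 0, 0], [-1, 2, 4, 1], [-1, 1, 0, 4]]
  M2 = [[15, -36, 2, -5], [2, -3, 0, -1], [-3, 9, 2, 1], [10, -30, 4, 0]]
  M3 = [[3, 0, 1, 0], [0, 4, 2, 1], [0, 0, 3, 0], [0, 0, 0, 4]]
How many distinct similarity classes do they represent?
2 classes: {M1, M3}, {M2}

Characteristic polynomials: χ_{M1} = (x - 4)^2(x - 3)^2, χ_{M2} = (x - 4)^2(x - 3)^2, χ_{M3} = (x - 4)^2(x - 3)^2.

{M1, M3}: invariant factors (x - 4)^2(x - 3)^2.

{M2}: invariant factors x - 3, (x - 4)^2(x - 3).

Matrices are similar if and only if their invariant-factor lists agree; the partition into similarity classes is {M1, M3}, {M2}.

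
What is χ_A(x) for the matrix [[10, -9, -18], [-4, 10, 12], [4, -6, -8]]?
xI - A = [[x - 10, 9, 18], [4, x - 10, -12], [-4, 6, x + 8]].

Expanding det(xI - A) along the first row:
det(xI - A) = + (x - 10)·det([[x - 10, -12], [6, x + 8]]) - (9)·det([[4, -12], [-4, x + 8]]) + (18)·det([[4, x - 10], [-4, 6]]).

Evaluating gives χ_A(x) = x^3 - 12x^2 + 48x - 64 = (x - 4)^3.

χ_A(x) = (x - 4)^3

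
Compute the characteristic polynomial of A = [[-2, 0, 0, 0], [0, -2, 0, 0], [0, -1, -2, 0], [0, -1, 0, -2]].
xI - A = [[x + 2, 0, 0, 0], [0, x + 2, 0, 0], [0, 1, x + 2, 0], [0, 1, 0, x + 2]].

Expanding det(xI - A) along the first row:
det(xI - A) = + (x + 2)·det([[x + 2, 0, 0], [1, x + 2, 0], [1, 0, x + 2]]) - (0)·det([[0, 0, 0], [0, x + 2, 0], [0, 0, x + 2]]) + (0)·det([[0, x + 2, 0], [0, 1, 0], [0, 1, x + 2]]) - (0)·det([[0, x + 2, 0], [0, 1, x + 2], [0, 1, 0]]).

Evaluating gives χ_A(x) = x^4 + 8x^3 + 24x^2 + 32x + 16 = (x + 2)^4.

χ_A(x) = (x + 2)^4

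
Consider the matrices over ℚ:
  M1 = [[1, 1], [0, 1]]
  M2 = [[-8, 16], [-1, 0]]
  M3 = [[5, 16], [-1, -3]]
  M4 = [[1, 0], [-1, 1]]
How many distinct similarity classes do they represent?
Characteristic polynomials: χ_{M1} = (x - 1)^2, χ_{M2} = (x + 4)^2, χ_{M3} = (x - 1)^2, χ_{M4} = (x - 1)^2.

{M1, M3, M4}: invariant factors (x - 1)^2.

{M2}: invariant factors (x + 4)^2.

Matrices are similar if and only if their invariant-factor lists agree; the partition into similarity classes is {M1, M3, M4}, {M2}.

2 classes: {M1, M3, M4}, {M2}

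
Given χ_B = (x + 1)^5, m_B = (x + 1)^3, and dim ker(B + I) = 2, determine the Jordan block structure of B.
Jordan blocks: (-1, 3), (-1, 2)

λ = -1: algebraic multiplicity 5 (exponent in χ_B), largest block size 3 (exponent in m_B), 2 blocks (geometric multiplicity). These force block sizes [3, 2].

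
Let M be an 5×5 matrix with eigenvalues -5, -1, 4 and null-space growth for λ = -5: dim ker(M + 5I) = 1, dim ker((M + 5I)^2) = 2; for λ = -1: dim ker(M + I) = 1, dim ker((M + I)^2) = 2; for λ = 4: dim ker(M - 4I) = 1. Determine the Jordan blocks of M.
Jordan blocks: (-5, 2), (-1, 2), (4, 1)

λ = -5: successive nullity increments [1, 1] count blocks of size ≥ k; block sizes are [2].
λ = -1: successive nullity increments [1, 1] count blocks of size ≥ k; block sizes are [2].
λ = 4: successive nullity increments [1] count blocks of size ≥ k; block sizes are [1].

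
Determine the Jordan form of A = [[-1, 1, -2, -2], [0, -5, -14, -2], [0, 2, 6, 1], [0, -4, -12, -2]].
The characteristic polynomial is det(xI - A) = x^2(x + 1)^2, so the eigenvalues are -1 (algebraic multiplicity 2), 0 (algebraic multiplicity 2).

For λ = -1: rank(A + I) = 3, rank((A + I)^2) = 2. The eigenspace has dimension 4 - 3 = 1, so there is 1 Jordan block; the rank sequence gives block sizes [2].

For λ = 0: rank(A) = 3, rank(A^2) = 2. The eigenspace has dimension 4 - 3 = 1, so there is 1 Jordan block; the rank sequence gives block sizes [2].

Assembling the blocks gives the Jordan form J above.

J = [[-1, 1, 0, 0], [0, -1, 0, 0], [0, 0, 0, 1], [0, 0, 0, 0]]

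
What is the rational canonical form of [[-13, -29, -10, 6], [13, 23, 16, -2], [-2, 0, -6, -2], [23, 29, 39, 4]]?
R = [[0, 2, 0, 0], [1, 4, 0, 0], [0, 0, 0, 2], [0, 0, 1, 4]]

The invariant factors of A (the non-unit diagonal entries of the Smith normal form of xI - A over ℚ[x]) are x^2 - 4x - 2, x^2 - 4x - 2, each dividing the next. The characteristic polynomial is their product, (x^2 - 4x - 2)^2.

The rational canonical form is the block-diagonal matrix of companion matrices C(f_i):
R = [[0, 2, 0, 0], [1, 4, 0, 0], [0, 0, 0, 2], [0, 0, 1, 4]].

Note the characteristic polynomial does not split into linear factors over ℚ, so A has no Jordan form over ℚ; the rational canonical form exists over any field.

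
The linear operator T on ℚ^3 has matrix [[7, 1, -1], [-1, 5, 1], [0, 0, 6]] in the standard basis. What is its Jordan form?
J = [[6, 1, 0], [0, 6, 0], [0, 0, 6]]

The characteristic polynomial is det(xI - A) = (x - 6)^3, so the eigenvalues are 6 (algebraic multiplicity 3).

For λ = 6: rank(A - 6I) = 1, rank((A - 6I)^2) = 0. The eigenspace has dimension 3 - 1 = 2, so there are 2 Jordan blocks; the rank sequence gives block sizes [2, 1].

Assembling the blocks gives the Jordan form J above.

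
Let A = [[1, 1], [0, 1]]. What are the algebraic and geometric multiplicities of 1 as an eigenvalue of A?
The characteristic polynomial is (x - 1)^2, so the factor x - 1 appears with exponent 2: the algebraic multiplicity is 2.

rank(A - I) = 1, so the eigenspace has dimension 2 - 1 = 1: the geometric multiplicity is 1.

Since 1 < 2, A is not diagonalizable.

algebraic multiplicity 2, geometric multiplicity 1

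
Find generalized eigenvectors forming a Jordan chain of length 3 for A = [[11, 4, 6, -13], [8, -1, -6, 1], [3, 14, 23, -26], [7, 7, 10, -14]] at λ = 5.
We seek v_1 ∈ ker((A - 5I)^3) \ ker((A - 5I)^2), then set v_{i+1} = (A - 5I) v_i.

One such chain is v_1 = [[1, 2, 0, 1]]^T, v_2 = [[1, -3, 5, 2]]^T, v_3 = [[-2, -2, -1, -2]]^T. Check: (A - 5I) v_3 = [[0, 0, 0, 0]]^T = 0.

v_1 = [[1, 2, 0, 1]]^T, v_2 = [[1, -3, 5, 2]]^T, v_3 = [[-2, -2, -1, -2]]^T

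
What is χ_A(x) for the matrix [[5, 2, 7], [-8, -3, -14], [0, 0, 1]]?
χ_A(x) = (x - 1)^3

xI - A = [[x - 5, -2, -7], [8, x + 3, 14], [0, 0, x - 1]].

Expanding det(xI - A) along the first row:
det(xI - A) = + (x - 5)·det([[x + 3, 14], [0, x - 1]]) - (-2)·det([[8, 14], [0, x - 1]]) + (-7)·det([[8, x + 3], [0, 0]]).

Evaluating gives χ_A(x) = x^3 - 3x^2 + 3x - 1 = (x - 1)^3.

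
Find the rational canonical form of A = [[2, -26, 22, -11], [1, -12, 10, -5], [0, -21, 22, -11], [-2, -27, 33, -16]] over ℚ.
R = [[0, 0, 0, -1], [1, 0, 0, -4], [0, 1, 0, -6], [0, 0, 1, -4]]

The invariant factors of A (the non-unit diagonal entries of the Smith normal form of xI - A over ℚ[x]) are (x + 1)^4, each dividing the next. The characteristic polynomial is their product, (x + 1)^4.

The rational canonical form is the block-diagonal matrix of companion matrices C(f_i):
R = [[0, 0, 0, -1], [1, 0, 0, -4], [0, 1, 0, -6], [0, 0, 1, -4]].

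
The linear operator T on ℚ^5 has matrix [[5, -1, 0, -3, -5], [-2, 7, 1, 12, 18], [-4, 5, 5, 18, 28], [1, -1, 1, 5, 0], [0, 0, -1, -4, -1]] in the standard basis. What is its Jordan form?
J = [[4, 1, 0, 0, 0], [0, 4, 1, 0, 0], [0, 0, 4, 0, 0], [0, 0, 0, 4, 0], [0, 0, 0, 0, 5]]

The characteristic polynomial is det(xI - A) = (x - 5)(x - 4)^4, so the eigenvalues are 4 (algebraic multiplicity 4), 5 (algebraic multiplicity 1).

For λ = 4: rank(A - 4I) = 3, rank((A - 4I)^2) = 2, rank((A - 4I)^3) = 1. The eigenspace has dimension 5 - 3 = 2, so there are 2 Jordan blocks; the rank sequence gives block sizes [3, 1].

For λ = 5: algebraic multiplicity 1 gives one 1×1 block.

Assembling the blocks gives the Jordan form J above.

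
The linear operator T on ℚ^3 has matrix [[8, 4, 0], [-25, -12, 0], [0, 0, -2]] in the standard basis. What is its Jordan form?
The characteristic polynomial is det(xI - A) = (x + 2)^3, so the eigenvalues are -2 (algebraic multiplicity 3).

For λ = -2: rank(A + 2I) = 1, rank((A + 2I)^2) = 0. The eigenspace has dimension 3 - 1 = 2, so there are 2 Jordan blocks; the rank sequence gives block sizes [2, 1].

Assembling the blocks gives the Jordan form J above.

J = [[-2, 1, 0], [0, -2, 0], [0, 0, -2]]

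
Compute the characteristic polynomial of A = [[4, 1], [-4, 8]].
xI - A = [[x - 4, -1], [4, x - 8]].

Expanding det(xI - A) along the first row:
det(xI - A) = + (x - 4)·det([[x - 8]]) - (-1)·det([[4]]).

Evaluating gives χ_A(x) = x^2 - 12x + 36 = (x - 6)^2.

χ_A(x) = (x - 6)^2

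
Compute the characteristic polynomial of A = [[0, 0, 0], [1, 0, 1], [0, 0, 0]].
χ_A(x) = x^3

xI - A = [[x, 0, 0], [-1, x, -1], [0, 0, x]].

Expanding det(xI - A) along the first row:
det(xI - A) = + (x)·det([[x, -1], [0, x]]) - (0)·det([[-1, -1], [0, x]]) + (0)·det([[-1, x], [0, 0]]).

Evaluating gives χ_A(x) = x^3.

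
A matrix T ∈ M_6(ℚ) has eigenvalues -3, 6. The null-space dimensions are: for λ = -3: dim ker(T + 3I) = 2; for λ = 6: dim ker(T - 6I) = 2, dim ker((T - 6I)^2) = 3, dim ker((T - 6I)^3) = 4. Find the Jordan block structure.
λ = -3: successive nullity increments [2] count blocks of size ≥ k; block sizes are [1, 1].
λ = 6: successive nullity increments [2, 1, 1] count blocks of size ≥ k; block sizes are [3, 1].

Jordan blocks: (-3, 1), (-3, 1), (6, 3), (6, 1)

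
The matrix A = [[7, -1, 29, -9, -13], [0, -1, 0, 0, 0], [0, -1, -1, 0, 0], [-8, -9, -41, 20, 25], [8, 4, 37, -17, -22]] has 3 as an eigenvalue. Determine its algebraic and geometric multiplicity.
The characteristic polynomial is (x - 3)^2(x + 1)^3, so the factor x - 3 appears with exponent 2: the algebraic multiplicity is 2.

rank(A - 3I) = 4, so the eigenspace has dimension 5 - 4 = 1: the geometric multiplicity is 1.

Since 1 < 2, A is not diagonalizable.

algebraic multiplicity 2, geometric multiplicity 1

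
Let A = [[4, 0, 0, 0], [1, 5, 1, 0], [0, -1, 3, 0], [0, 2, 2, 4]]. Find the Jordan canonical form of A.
J = [[4, 1, 0, 0], [0, 4, 1, 0], [0, 0, 4, 0], [0, 0, 0, 4]]

The characteristic polynomial is det(xI - A) = (x - 4)^4, so the eigenvalues are 4 (algebraic multiplicity 4).

For λ = 4: rank(A - 4I) = 2, rank((A - 4I)^2) = 1, rank((A - 4I)^3) = 0. The eigenspace has dimension 4 - 2 = 2, so there are 2 Jordan blocks; the rank sequence gives block sizes [3, 1].

Assembling the blocks gives the Jordan form J above.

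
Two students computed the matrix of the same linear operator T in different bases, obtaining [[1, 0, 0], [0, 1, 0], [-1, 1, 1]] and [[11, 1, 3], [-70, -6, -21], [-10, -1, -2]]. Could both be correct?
Yes.

Two matrices over a field are similar if and only if they have the same invariant factors.

Both A and B have characteristic polynomial (x - 1)^3 and minimal polynomial (x - 1)^2. Computing further, both have invariant factors x - 1, (x - 1)^2. Hence A and B are similar.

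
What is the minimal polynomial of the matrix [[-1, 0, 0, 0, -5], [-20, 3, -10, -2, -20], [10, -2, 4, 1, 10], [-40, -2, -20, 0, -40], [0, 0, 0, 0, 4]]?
The characteristic polynomial factors as (x - 4)^3(x + 1)^2. The minimal polynomial is ∏(x - λ)^{k_λ} where k_λ is the size of the largest Jordan block at λ.

For λ = -1: rank(A + I) = 3, and the largest Jordan block has size 1 (the smallest k with rank((A + I)^k) = rank((A + I)^(k+1))).
For λ = 4: rank(A - 4I) = 3, and the largest Jordan block has size 2 (the smallest k with rank((A - 4I)^k) = rank((A - 4I)^(k+1))).

So m_A(x) = (x - 4)^2(x + 1).

m_A(x) = (x - 4)^2(x + 1)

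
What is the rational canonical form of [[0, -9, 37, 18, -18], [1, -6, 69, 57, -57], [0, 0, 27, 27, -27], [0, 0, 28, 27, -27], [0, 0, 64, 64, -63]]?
The invariant factors of A (the non-unit diagonal entries of the Smith normal form of xI - A over ℚ[x]) are (x + 3)^2, (x + 3)^3, each dividing the next. The characteristic polynomial is their product, (x + 3)^5.

The rational canonical form is the block-diagonal matrix of companion matrices C(f_i):
R = [[0, -9, 0, 0, 0], [1, -6, 0, 0, 0], [0, 0, 0, 0, -27], [0, 0, 1, 0, -27], [0, 0, 0, 1, -9]].

R = [[0, -9, 0, 0, 0], [1, -6, 0, 0, 0], [0, 0, 0, 0, -27], [0, 0, 1, 0, -27], [0, 0, 0, 1, -9]]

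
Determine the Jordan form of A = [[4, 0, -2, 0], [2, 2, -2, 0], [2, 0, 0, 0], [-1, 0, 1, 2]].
J = [[2, 1, 0, 0], [0, 2, 0, 0], [0, 0, 2, 0], [0, 0, 0, 2]]

The characteristic polynomial is det(xI - A) = (x - 2)^4, so the eigenvalues are 2 (algebraic multiplicity 4).

For λ = 2: rank(A - 2I) = 1, rank((A - 2I)^2) = 0. The eigenspace has dimension 4 - 1 = 3, so there are 3 Jordan blocks; the rank sequence gives block sizes [2, 1, 1].

Assembling the blocks gives the Jordan form J above.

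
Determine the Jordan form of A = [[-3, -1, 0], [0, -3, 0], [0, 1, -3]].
J = [[-3, 1, 0], [0, -3, 0], [0, 0, -3]]

The characteristic polynomial is det(xI - A) = (x + 3)^3, so the eigenvalues are -3 (algebraic multiplicity 3).

For λ = -3: rank(A + 3I) = 1, rank((A + 3I)^2) = 0. The eigenspace has dimension 3 - 1 = 2, so there are 2 Jordan blocks; the rank sequence gives block sizes [2, 1].

Assembling the blocks gives the Jordan form J above.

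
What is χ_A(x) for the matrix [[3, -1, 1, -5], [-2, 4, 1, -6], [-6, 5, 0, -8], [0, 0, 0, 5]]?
xI - A = [[x - 3, 1, -1, 5], [2, x - 4, -1, 6], [6, -5, x, 8], [0, 0, 0, x - 5]].

Expanding det(xI - A) along the first row:
det(xI - A) = + (x - 3)·det([[x - 4, -1, 6], [-5, x, 8], [0, 0, x - 5]]) - (1)·det([[2, -1, 6], [6, x, 8], [0, 0, x - 5]]) + (-1)·det([[2, x - 4, 6], [6, -5, 8], [0, 0, x - 5]]) - (5)·det([[2, x - 4, -1], [6, -5, x], [0, 0, 0]]).

Evaluating gives χ_A(x) = x^4 - 12x^3 + 46x^2 - 60x + 25 = (x - 5)^2(x - 1)^2.

χ_A(x) = (x - 5)^2(x - 1)^2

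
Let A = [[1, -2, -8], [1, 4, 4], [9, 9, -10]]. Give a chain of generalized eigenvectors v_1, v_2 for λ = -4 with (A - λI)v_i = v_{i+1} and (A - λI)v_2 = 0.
We seek v_1 ∈ ker((A + 4I)^2) \ ker(A + 4I), then set v_{i+1} = (A + 4I) v_i.

One such chain is v_1 = [[-2, 1, -1]]^T, v_2 = [[-4, 2, -3]]^T. Check: (A + 4I) v_2 = [[0, 0, 0]]^T = 0.

v_1 = [[-2, 1, -1]]^T, v_2 = [[-4, 2, -3]]^T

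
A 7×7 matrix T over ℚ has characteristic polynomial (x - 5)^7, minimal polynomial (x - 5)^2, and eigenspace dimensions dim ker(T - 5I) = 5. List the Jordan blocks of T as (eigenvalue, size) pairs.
λ = 5: algebraic multiplicity 7 (exponent in χ_T), largest block size 2 (exponent in m_T), 5 blocks (geometric multiplicity). These force block sizes [2, 2, 1, 1, 1].

Jordan blocks: (5, 2), (5, 2), (5, 1), (5, 1), (5, 1)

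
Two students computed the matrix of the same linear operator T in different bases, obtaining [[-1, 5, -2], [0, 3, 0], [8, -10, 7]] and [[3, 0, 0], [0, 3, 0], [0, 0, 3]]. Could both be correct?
Both have characteristic polynomial (x - 3)^3, but the minimal polynomial of A is (x - 3)^2 while the minimal polynomial of B is x - 3. The minimal polynomial is a similarity invariant, so A and B are not similar.

No.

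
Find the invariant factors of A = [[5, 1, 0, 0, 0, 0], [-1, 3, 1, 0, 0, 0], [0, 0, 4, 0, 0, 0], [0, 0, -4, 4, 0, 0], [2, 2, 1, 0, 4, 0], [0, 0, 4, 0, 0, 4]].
x - 4, x - 4, x - 4, (x - 4)^3

The Jordan structure of A has elementary divisors (x - 4)^3, (x - 4), (x - 4), (x - 4). Arranging the block sizes at each eigenvalue in decreasing order and taking row products gives the invariant factors.

Invariant factors (smallest first, each dividing the next): x - 4, x - 4, x - 4, (x - 4)^3.

Check: the last factor (x - 4)^3 is the minimal polynomial, and the product (x - 4)^6 is the characteristic polynomial.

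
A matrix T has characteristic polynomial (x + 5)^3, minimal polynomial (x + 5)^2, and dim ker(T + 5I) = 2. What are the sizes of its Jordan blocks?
Jordan blocks: (-5, 2), (-5, 1)

λ = -5: algebraic multiplicity 3 (exponent in χ_T), largest block size 2 (exponent in m_T), 2 blocks (geometric multiplicity). These force block sizes [2, 1].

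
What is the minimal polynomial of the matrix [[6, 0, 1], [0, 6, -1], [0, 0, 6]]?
The characteristic polynomial factors as (x - 6)^3. The minimal polynomial is ∏(x - λ)^{k_λ} where k_λ is the size of the largest Jordan block at λ.

For λ = 6: rank(A - 6I) = 1, and the largest Jordan block has size 2 (the smallest k with rank((A - 6I)^k) = rank((A - 6I)^(k+1))).

So m_A(x) = (x - 6)^2.

m_A(x) = (x - 6)^2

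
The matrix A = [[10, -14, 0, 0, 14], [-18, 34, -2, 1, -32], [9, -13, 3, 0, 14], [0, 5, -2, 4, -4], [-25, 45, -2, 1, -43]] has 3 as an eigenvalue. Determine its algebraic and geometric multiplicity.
algebraic multiplicity 4, geometric multiplicity 2

The characteristic polynomial is (x - 3)^4(x + 4), so the factor x - 3 appears with exponent 4: the algebraic multiplicity is 4.

rank(A - 3I) = 3, so the eigenspace has dimension 5 - 3 = 2: the geometric multiplicity is 2.

Since 2 < 4, A is not diagonalizable.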